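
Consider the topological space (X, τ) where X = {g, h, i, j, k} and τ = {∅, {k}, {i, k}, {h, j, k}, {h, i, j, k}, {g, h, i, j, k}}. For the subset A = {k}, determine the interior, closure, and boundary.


int(A) = {k}, cl(A) = {g, h, i, j, k}, ∂A = {g, h, i, j}.

Closed sets in (X, τ) are complements of opens:
  closed(X, τ) = {∅, {g}, {g, i}, {g, h, j}, {g, h, i, j}, {g, h, i, j, k}}.
int(A) = ⋃ {U ∈ τ : U ⊆ A}. Opens contained in A: ∅, {k}.
Taking the union of these: int(A) = {k}.
cl(A) = ⋂ {C closed : A ⊆ C}. Closed sets containing A: {g, h, i, j, k}.
Intersecting these: cl(A) = {g, h, i, j, k}.
∂A = cl(A) ∖ int(A) = {g, h, i, j, k} ∖ {k} = {g, h, i, j}.


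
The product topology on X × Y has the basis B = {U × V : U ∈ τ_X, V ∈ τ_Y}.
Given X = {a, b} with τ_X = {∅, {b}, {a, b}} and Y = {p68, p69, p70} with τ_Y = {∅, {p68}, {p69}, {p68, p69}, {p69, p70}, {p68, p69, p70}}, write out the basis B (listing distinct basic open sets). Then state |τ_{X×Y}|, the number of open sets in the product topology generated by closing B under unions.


Basis B = {∅ × ∅, {b} × {p68}, {b} × {p69}, {a, b} × {p68}, {a, b} × {p69}, {b} × {p68, p69}, {b} × {p69, p70}, {b} × {p68, p69, p70}, {a, b} × {p68, p69}, {a, b} × {p69, p70}, {a, b} × {p68, p69, p70}}; |τ_{X×Y}| = 18.

Enumerate products U × V with U ∈ τ_X, V ∈ τ_Y (deduplicated):
  ∅ × ∅ = {} (∅)
  {b} × {p68} = {(b,p68)}
  {b} × {p69} = {(b,p69)}
  {a, b} × {p68} = {(a,p68), (b,p68)}
  {a, b} × {p69} = {(a,p69), (b,p69)}
  {b} × {p68, p69} = {(b,p68), (b,p69)}
  {b} × {p69, p70} = {(b,p69), (b,p70)}
  {b} × {p68, p69, p70} = {(b,p68), (b,p69), (b,p70)}
  {a, b} × {p68, p69} = {(a,p68), (a,p69), (b,p68), (b,p69)}
  {a, b} × {p69, p70} = {(a,p69), (a,p70), (b,p69), (b,p70)}
  {a, b} × {p68, p69, p70} = {(a,p68), (a,p69), (a,p70), (b,p68), (b,p69), (b,p70)}
These 11 distinct sets form the basis B.
Close under arbitrary unions to get τ_{X×Y}; counting gives |τ_{X×Y}| = 18.


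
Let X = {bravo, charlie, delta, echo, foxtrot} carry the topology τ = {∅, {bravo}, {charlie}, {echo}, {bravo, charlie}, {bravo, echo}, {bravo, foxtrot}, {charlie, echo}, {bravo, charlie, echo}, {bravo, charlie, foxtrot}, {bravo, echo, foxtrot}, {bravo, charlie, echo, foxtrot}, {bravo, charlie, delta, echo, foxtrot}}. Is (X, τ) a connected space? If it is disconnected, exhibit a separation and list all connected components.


(X, τ) is connected.

Find clopen sets (U ∈ τ with X ∖ U ∈ τ):
  U = ∅, X ∖ U = {bravo, charlie, delta, echo, foxtrot} — both open, so U is clopen.
  U = {bravo, charlie, delta, echo, foxtrot}, X ∖ U = ∅ — both open, so U is clopen.
Only trivial clopens (∅ and X) exist, so (X, τ) is connected.
Compute connected components by grouping points that agree on all clopens:
  component: {bravo, charlie, delta, echo, foxtrot}


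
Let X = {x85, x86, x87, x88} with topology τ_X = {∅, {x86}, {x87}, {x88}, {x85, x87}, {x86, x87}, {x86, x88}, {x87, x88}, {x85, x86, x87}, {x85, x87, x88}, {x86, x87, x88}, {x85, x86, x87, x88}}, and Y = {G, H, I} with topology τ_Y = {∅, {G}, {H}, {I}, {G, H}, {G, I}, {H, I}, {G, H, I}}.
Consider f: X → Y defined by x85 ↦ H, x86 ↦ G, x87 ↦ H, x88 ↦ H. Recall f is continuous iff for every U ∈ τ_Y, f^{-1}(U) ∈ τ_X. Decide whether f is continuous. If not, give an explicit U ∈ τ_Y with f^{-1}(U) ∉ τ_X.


f IS continuous.

Compute f^{-1}(U) for each U ∈ τ_Y:
  U = ∅: f^{-1}(U) = ∅ ∈ τ_X ✓.
  U = {G}: f^{-1}(U) = {x86} ∈ τ_X ✓.
  U = {H}: f^{-1}(U) = {x85, x87, x88} ∈ τ_X ✓.
  U = {I}: f^{-1}(U) = ∅ ∈ τ_X ✓.
  U = {G, H}: f^{-1}(U) = {x85, x86, x87, x88} ∈ τ_X ✓.
  U = {G, I}: f^{-1}(U) = {x86} ∈ τ_X ✓.
  U = {H, I}: f^{-1}(U) = {x85, x87, x88} ∈ τ_X ✓.
  U = {G, H, I}: f^{-1}(U) = {x85, x86, x87, x88} ∈ τ_X ✓.
Every preimage lies in τ_X, so f IS continuous.


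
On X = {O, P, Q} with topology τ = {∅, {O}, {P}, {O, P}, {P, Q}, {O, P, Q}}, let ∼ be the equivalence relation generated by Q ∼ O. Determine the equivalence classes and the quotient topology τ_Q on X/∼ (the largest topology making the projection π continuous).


X/∼ = {[O=Q], [P]}; |τ_Q| = 3.

Equivalence classes: [O=Q], [P].
Quotient map π: X → X/∼ sends O ↦ [O=Q], P ↦ [P], Q ↦ [O=Q].
For each subset V ⊆ X/∼, compute π^{-1}(V) ⊆ X and check whether π^{-1}(V) ∈ τ. V is open in τ_Q iff π^{-1}(V) ∈ τ.
  V = {}: π^{-1}(V) = ∅ ∈ τ ✓.
  V = {[O=Q]}: π^{-1}(V) = {O, Q} ∉ τ ✗.
  V = {[P]}: π^{-1}(V) = {P} ∈ τ ✓.
  V = {[O=Q], [P]}: π^{-1}(V) = {O, P, Q} ∈ τ ✓.
Open sets in the quotient: τ_Q = {{}, {[P]}, {[O=Q], [P]}} (3 elements).


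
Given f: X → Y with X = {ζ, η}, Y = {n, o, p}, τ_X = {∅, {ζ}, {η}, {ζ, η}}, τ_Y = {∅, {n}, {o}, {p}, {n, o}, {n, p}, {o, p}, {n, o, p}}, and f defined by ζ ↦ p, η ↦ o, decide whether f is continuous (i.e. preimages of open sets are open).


f IS continuous.

Compute f^{-1}(U) for each U ∈ τ_Y:
  U = ∅: f^{-1}(U) = ∅ ∈ τ_X ✓.
  U = {n}: f^{-1}(U) = ∅ ∈ τ_X ✓.
  U = {o}: f^{-1}(U) = {η} ∈ τ_X ✓.
  U = {p}: f^{-1}(U) = {ζ} ∈ τ_X ✓.
  U = {n, o}: f^{-1}(U) = {η} ∈ τ_X ✓.
  U = {n, p}: f^{-1}(U) = {ζ} ∈ τ_X ✓.
  U = {o, p}: f^{-1}(U) = {ζ, η} ∈ τ_X ✓.
  U = {n, o, p}: f^{-1}(U) = {ζ, η} ∈ τ_X ✓.
Every preimage lies in τ_X, so f IS continuous.


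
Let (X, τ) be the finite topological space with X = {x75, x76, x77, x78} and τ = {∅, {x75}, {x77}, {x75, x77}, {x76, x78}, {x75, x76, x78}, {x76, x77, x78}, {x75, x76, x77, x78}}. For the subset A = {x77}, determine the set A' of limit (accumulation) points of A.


A' = ∅

For each x ∈ X, list the open sets U ∈ τ with x ∈ U, then check whether U ∩ (A ∖ {x}) ≠ ∅ for every such U.
  x = x75: open {x75} ∋ x has {x75} ∩ (A ∖ {x75}) = ∅, so x is NOT a limit point.
  x = x76: open {x76, x78} ∋ x has {x76, x78} ∩ (A ∖ {x76}) = ∅, so x is NOT a limit point.
  x = x77: open {x77} ∋ x has {x77} ∩ (A ∖ {x77}) = ∅, so x is NOT a limit point.
  x = x78: open {x76, x78} ∋ x has {x76, x78} ∩ (A ∖ {x78}) = ∅, so x is NOT a limit point.
Collecting: A' = ∅.


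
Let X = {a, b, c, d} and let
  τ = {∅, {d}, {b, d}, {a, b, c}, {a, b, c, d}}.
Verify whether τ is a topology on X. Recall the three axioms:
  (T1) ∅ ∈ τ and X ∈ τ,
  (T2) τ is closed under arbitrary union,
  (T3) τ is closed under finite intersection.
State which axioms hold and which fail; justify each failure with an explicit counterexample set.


τ is NOT a topology on X.

Axiom (T1): ∅ ∈ τ? Yes; X ∈ τ? Yes.
Axiom (T2/T3): check pairwise unions and intersections of members of τ.
Counterexample for (T3): {b, d} ∩ {a, b, c} = {b} ∉ τ. Therefore τ is NOT a topology.


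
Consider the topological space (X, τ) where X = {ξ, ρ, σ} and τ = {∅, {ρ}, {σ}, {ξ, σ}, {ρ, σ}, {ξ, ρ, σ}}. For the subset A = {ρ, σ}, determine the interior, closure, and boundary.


int(A) = {ρ, σ}, cl(A) = {ξ, ρ, σ}, ∂A = {ξ}.

Closed sets in (X, τ) are complements of opens:
  closed(X, τ) = {∅, {ξ}, {ρ}, {ξ, ρ}, {ξ, σ}, {ξ, ρ, σ}}.
int(A) = ⋃ {U ∈ τ : U ⊆ A}. Opens contained in A: ∅, {ρ}, {σ}, {ρ, σ}.
Taking the union of these: int(A) = {ρ, σ}.
cl(A) = ⋂ {C closed : A ⊆ C}. Closed sets containing A: {ξ, ρ, σ}.
Intersecting these: cl(A) = {ξ, ρ, σ}.
∂A = cl(A) ∖ int(A) = {ξ, ρ, σ} ∖ {ρ, σ} = {ξ}.


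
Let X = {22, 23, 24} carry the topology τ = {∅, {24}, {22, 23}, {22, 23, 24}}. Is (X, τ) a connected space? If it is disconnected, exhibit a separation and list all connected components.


(X, τ) is disconnected; components = [{24}, {22, 23}].

Find clopen sets (U ∈ τ with X ∖ U ∈ τ):
  U = ∅, X ∖ U = {22, 23, 24} — both open, so U is clopen.
  U = {24}, X ∖ U = {22, 23} — both open, so U is clopen.
  U = {22, 23}, X ∖ U = {24} — both open, so U is clopen.
  U = {22, 23, 24}, X ∖ U = ∅ — both open, so U is clopen.
Nontrivial clopen(s) exist: e.g. {24}. So (X, τ) is disconnected.
Compute connected components by grouping points that agree on all clopens:
  component: {24}
  component: {22, 23}


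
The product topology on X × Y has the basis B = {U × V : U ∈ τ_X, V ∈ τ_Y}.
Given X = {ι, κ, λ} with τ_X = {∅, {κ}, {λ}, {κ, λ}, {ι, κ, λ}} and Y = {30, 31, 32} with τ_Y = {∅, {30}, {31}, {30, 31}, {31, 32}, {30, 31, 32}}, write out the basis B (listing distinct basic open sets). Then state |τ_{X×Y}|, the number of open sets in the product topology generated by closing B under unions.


Basis B = {∅ × ∅, {κ} × {30}, {κ} × {31}, {λ} × {30}, {λ} × {31}, {κ} × {30, 31}, {κ, λ} × {30}, {κ} × {31, 32}, {κ, λ} × {31}, {λ} × {30, 31}, {λ} × {31, 32}, {ι, κ, λ} × {30}, {ι, κ, λ} × {31}, {κ} × {30, 31, 32}, {λ} × {30, 31, 32}, {κ, λ} × {30, 31}, {κ, λ} × {31, 32}, {ι, κ, λ} × {30, 31}, {ι, κ, λ} × {31, 32}, {κ, λ} × {30, 31, 32}, {ι, κ, λ} × {30, 31, 32}}; |τ_{X×Y}| = 70.

Enumerate products U × V with U ∈ τ_X, V ∈ τ_Y (deduplicated):
  ∅ × ∅ = {} (∅)
  {κ} × {30} = {(κ,30)}
  {κ} × {31} = {(κ,31)}
  {λ} × {30} = {(λ,30)}
  {λ} × {31} = {(λ,31)}
  {κ} × {30, 31} = {(κ,30), (κ,31)}
  {κ, λ} × {30} = {(κ,30), (λ,30)}
  {κ} × {31, 32} = {(κ,31), (κ,32)}
  {κ, λ} × {31} = {(κ,31), (λ,31)}
  {λ} × {30, 31} = {(λ,30), (λ,31)}
  {λ} × {31, 32} = {(λ,31), (λ,32)}
  {ι, κ, λ} × {30} = {(ι,30), (κ,30), (λ,30)}
  {ι, κ, λ} × {31} = {(ι,31), (κ,31), (λ,31)}
  {κ} × {30, 31, 32} = {(κ,30), (κ,31), (κ,32)}
  {λ} × {30, 31, 32} = {(λ,30), (λ,31), (λ,32)}
  {κ, λ} × {30, 31} = {(κ,30), (κ,31), (λ,30), (λ,31)}
  {κ, λ} × {31, 32} = {(κ,31), (κ,32), (λ,31), (λ,32)}
  {ι, κ, λ} × {30, 31} = {(ι,30), (ι,31), (κ,30), (κ,31), (λ,30), (λ,31)}
  {ι, κ, λ} × {31, 32} = {(ι,31), (ι,32), (κ,31), (κ,32), (λ,31), (λ,32)}
  {κ, λ} × {30, 31, 32} = {(κ,30), (κ,31), (κ,32), (λ,30), (λ,31), (λ,32)}
  {ι, κ, λ} × {30, 31, 32} = {(ι,30), (ι,31), (ι,32), (κ,30), (κ,31), (κ,32), (λ,30), (λ,31), (λ,32)}
These 21 distinct sets form the basis B.
Close under arbitrary unions to get τ_{X×Y}; counting gives |τ_{X×Y}| = 70.


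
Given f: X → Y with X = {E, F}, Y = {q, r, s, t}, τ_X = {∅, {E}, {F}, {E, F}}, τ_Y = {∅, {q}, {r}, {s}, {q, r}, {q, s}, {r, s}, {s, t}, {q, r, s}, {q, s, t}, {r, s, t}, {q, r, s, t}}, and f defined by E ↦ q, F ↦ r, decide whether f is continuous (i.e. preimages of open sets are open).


f IS continuous.

Compute f^{-1}(U) for each U ∈ τ_Y:
  U = ∅: f^{-1}(U) = ∅ ∈ τ_X ✓.
  U = {q}: f^{-1}(U) = {E} ∈ τ_X ✓.
  U = {r}: f^{-1}(U) = {F} ∈ τ_X ✓.
  U = {s}: f^{-1}(U) = ∅ ∈ τ_X ✓.
  U = {q, r}: f^{-1}(U) = {E, F} ∈ τ_X ✓.
  U = {q, s}: f^{-1}(U) = {E} ∈ τ_X ✓.
  U = {r, s}: f^{-1}(U) = {F} ∈ τ_X ✓.
  U = {s, t}: f^{-1}(U) = ∅ ∈ τ_X ✓.
  U = {q, r, s}: f^{-1}(U) = {E, F} ∈ τ_X ✓.
  U = {q, s, t}: f^{-1}(U) = {E} ∈ τ_X ✓.
  U = {r, s, t}: f^{-1}(U) = {F} ∈ τ_X ✓.
  U = {q, r, s, t}: f^{-1}(U) = {E, F} ∈ τ_X ✓.
Every preimage lies in τ_X, so f IS continuous.


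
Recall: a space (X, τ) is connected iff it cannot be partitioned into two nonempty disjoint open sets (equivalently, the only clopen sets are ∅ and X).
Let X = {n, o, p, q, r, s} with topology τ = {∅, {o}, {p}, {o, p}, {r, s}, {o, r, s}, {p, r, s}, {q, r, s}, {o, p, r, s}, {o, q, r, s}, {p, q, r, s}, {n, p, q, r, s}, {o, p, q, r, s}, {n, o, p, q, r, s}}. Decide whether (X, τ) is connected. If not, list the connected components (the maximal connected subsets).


(X, τ) is disconnected; components = [{o}, {n, p, q, r, s}].

Find clopen sets (U ∈ τ with X ∖ U ∈ τ):
  U = ∅, X ∖ U = {n, o, p, q, r, s} — both open, so U is clopen.
  U = {o}, X ∖ U = {n, p, q, r, s} — both open, so U is clopen.
  U = {n, p, q, r, s}, X ∖ U = {o} — both open, so U is clopen.
  U = {n, o, p, q, r, s}, X ∖ U = ∅ — both open, so U is clopen.
Nontrivial clopen(s) exist: e.g. {o}. So (X, τ) is disconnected.
Compute connected components by grouping points that agree on all clopens:
  component: {o}
  component: {n, p, q, r, s}


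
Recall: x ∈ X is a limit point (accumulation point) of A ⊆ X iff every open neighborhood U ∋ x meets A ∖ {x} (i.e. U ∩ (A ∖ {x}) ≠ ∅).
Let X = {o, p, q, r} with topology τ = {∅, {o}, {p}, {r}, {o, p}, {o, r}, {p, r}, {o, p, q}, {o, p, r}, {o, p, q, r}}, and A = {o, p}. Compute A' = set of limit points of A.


A' = {q}

For each x ∈ X, list the open sets U ∈ τ with x ∈ U, then check whether U ∩ (A ∖ {x}) ≠ ∅ for every such U.
  x = o: open {o} ∋ x has {o} ∩ (A ∖ {o}) = ∅, so x is NOT a limit point.
  x = p: open {p} ∋ x has {p} ∩ (A ∖ {p}) = ∅, so x is NOT a limit point.
  x = q: opens ∋ x are {o, p, q}, {o, p, q, r}; each meets A ∖ {q}, so x IS a limit point.
  x = r: open {r} ∋ x has {r} ∩ (A ∖ {r}) = ∅, so x is NOT a limit point.
Collecting: A' = {q}.


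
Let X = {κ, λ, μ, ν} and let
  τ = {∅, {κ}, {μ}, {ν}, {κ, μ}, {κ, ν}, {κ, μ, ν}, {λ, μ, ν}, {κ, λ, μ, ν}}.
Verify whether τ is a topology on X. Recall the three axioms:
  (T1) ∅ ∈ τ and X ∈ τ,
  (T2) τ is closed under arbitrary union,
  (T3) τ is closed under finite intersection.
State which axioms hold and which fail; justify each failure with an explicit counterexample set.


τ is NOT a topology on X.

Axiom (T1): ∅ ∈ τ? Yes; X ∈ τ? Yes.
Axiom (T2/T3): check pairwise unions and intersections of members of τ.
Counterexample for (T2): {μ} ∪ {ν} = {μ, ν} ∉ τ. Therefore τ is NOT a topology.


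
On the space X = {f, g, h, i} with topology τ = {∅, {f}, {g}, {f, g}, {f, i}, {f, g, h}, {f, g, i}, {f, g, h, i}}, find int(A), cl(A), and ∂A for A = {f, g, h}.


int(A) = {f, g, h}, cl(A) = {f, g, h, i}, ∂A = {i}.

Closed sets in (X, τ) are complements of opens:
  closed(X, τ) = {∅, {h}, {i}, {g, h}, {h, i}, {f, h, i}, {g, h, i}, {f, g, h, i}}.
int(A) = ⋃ {U ∈ τ : U ⊆ A}. Opens contained in A: ∅, {f}, {g}, {f, g}, {f, g, h}.
Taking the union of these: int(A) = {f, g, h}.
cl(A) = ⋂ {C closed : A ⊆ C}. Closed sets containing A: {f, g, h, i}.
Intersecting these: cl(A) = {f, g, h, i}.
∂A = cl(A) ∖ int(A) = {f, g, h, i} ∖ {f, g, h} = {i}.


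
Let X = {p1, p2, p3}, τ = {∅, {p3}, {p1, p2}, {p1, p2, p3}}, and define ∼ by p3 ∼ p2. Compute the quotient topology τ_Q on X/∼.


X/∼ = {[p1], [p2=p3]}; |τ_Q| = 2.

Equivalence classes: [p1], [p2=p3].
Quotient map π: X → X/∼ sends p1 ↦ [p1], p2 ↦ [p2=p3], p3 ↦ [p2=p3].
For each subset V ⊆ X/∼, compute π^{-1}(V) ⊆ X and check whether π^{-1}(V) ∈ τ. V is open in τ_Q iff π^{-1}(V) ∈ τ.
  V = {}: π^{-1}(V) = ∅ ∈ τ ✓.
  V = {[p1]}: π^{-1}(V) = {p1} ∉ τ ✗.
  V = {[p2=p3]}: π^{-1}(V) = {p2, p3} ∉ τ ✗.
  V = {[p1], [p2=p3]}: π^{-1}(V) = {p1, p2, p3} ∈ τ ✓.
Open sets in the quotient: τ_Q = {{}, {[p1], [p2=p3]}} (2 elements).


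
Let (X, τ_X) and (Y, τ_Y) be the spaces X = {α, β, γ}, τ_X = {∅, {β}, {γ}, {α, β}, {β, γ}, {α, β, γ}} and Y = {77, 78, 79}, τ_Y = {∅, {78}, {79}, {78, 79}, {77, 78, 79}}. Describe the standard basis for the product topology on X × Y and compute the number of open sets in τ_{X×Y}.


Basis B = {∅ × ∅, {β} × {78}, {β} × {79}, {γ} × {78}, {γ} × {79}, {α, β} × {78}, {α, β} × {79}, {β} × {78, 79}, {β, γ} × {78}, {β, γ} × {79}, {γ} × {78, 79}, {α, β, γ} × {78}, {α, β, γ} × {79}, {β} × {77, 78, 79}, {γ} × {77, 78, 79}, {α, β} × {78, 79}, {β, γ} × {78, 79}, {α, β} × {77, 78, 79}, {α, β, γ} × {78, 79}, {β, γ} × {77, 78, 79}, {α, β, γ} × {77, 78, 79}}; |τ_{X×Y}| = 70.

Enumerate products U × V with U ∈ τ_X, V ∈ τ_Y (deduplicated):
  ∅ × ∅ = {} (∅)
  {β} × {78} = {(β,78)}
  {β} × {79} = {(β,79)}
  {γ} × {78} = {(γ,78)}
  {γ} × {79} = {(γ,79)}
  {α, β} × {78} = {(α,78), (β,78)}
  {α, β} × {79} = {(α,79), (β,79)}
  {β} × {78, 79} = {(β,78), (β,79)}
  {β, γ} × {78} = {(β,78), (γ,78)}
  {β, γ} × {79} = {(β,79), (γ,79)}
  {γ} × {78, 79} = {(γ,78), (γ,79)}
  {α, β, γ} × {78} = {(α,78), (β,78), (γ,78)}
  {α, β, γ} × {79} = {(α,79), (β,79), (γ,79)}
  {β} × {77, 78, 79} = {(β,77), (β,78), (β,79)}
  {γ} × {77, 78, 79} = {(γ,77), (γ,78), (γ,79)}
  {α, β} × {78, 79} = {(α,78), (α,79), (β,78), (β,79)}
  {β, γ} × {78, 79} = {(β,78), (β,79), (γ,78), (γ,79)}
  {α, β} × {77, 78, 79} = {(α,77), (α,78), (α,79), (β,77), (β,78), (β,79)}
  {α, β, γ} × {78, 79} = {(α,78), (α,79), (β,78), (β,79), (γ,78), (γ,79)}
  {β, γ} × {77, 78, 79} = {(β,77), (β,78), (β,79), (γ,77), (γ,78), (γ,79)}
  {α, β, γ} × {77, 78, 79} = {(α,77), (α,78), (α,79), (β,77), (β,78), (β,79), (γ,77), (γ,78), (γ,79)}
These 21 distinct sets form the basis B.
Close under arbitrary unions to get τ_{X×Y}; counting gives |τ_{X×Y}| = 70.


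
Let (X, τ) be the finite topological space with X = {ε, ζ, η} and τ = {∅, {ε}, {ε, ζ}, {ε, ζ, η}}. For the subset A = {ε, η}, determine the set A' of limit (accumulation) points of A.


A' = {ζ, η}

For each x ∈ X, list the open sets U ∈ τ with x ∈ U, then check whether U ∩ (A ∖ {x}) ≠ ∅ for every such U.
  x = ε: open {ε} ∋ x has {ε} ∩ (A ∖ {ε}) = ∅, so x is NOT a limit point.
  x = ζ: opens ∋ x are {ε, ζ}, {ε, ζ, η}; each meets A ∖ {ζ}, so x IS a limit point.
  x = η: opens ∋ x are {ε, ζ, η}; each meets A ∖ {η}, so x IS a limit point.
Collecting: A' = {ζ, η}.


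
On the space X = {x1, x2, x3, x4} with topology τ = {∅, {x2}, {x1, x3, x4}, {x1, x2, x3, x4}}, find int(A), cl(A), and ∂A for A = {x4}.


int(A) = ∅, cl(A) = {x1, x3, x4}, ∂A = {x1, x3, x4}.

Closed sets in (X, τ) are complements of opens:
  closed(X, τ) = {∅, {x2}, {x1, x3, x4}, {x1, x2, x3, x4}}.
int(A) = ⋃ {U ∈ τ : U ⊆ A}. Opens contained in A: ∅.
Taking the union of these: int(A) = ∅.
cl(A) = ⋂ {C closed : A ⊆ C}. Closed sets containing A: {x1, x3, x4}, {x1, x2, x3, x4}.
Intersecting these: cl(A) = {x1, x3, x4}.
∂A = cl(A) ∖ int(A) = {x1, x3, x4} ∖ ∅ = {x1, x3, x4}.


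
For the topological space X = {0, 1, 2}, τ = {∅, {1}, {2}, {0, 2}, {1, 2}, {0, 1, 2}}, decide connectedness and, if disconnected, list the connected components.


(X, τ) is disconnected; components = [{1}, {0, 2}].

Find clopen sets (U ∈ τ with X ∖ U ∈ τ):
  U = ∅, X ∖ U = {0, 1, 2} — both open, so U is clopen.
  U = {1}, X ∖ U = {0, 2} — both open, so U is clopen.
  U = {0, 2}, X ∖ U = {1} — both open, so U is clopen.
  U = {0, 1, 2}, X ∖ U = ∅ — both open, so U is clopen.
Nontrivial clopen(s) exist: e.g. {0, 2}. So (X, τ) is disconnected.
Compute connected components by grouping points that agree on all clopens:
  component: {1}
  component: {0, 2}


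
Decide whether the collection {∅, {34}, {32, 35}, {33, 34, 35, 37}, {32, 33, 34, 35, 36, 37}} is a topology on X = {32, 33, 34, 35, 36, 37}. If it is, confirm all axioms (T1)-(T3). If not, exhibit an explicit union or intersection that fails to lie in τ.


τ is NOT a topology on X.

Axiom (T1): ∅ ∈ τ? Yes; X ∈ τ? Yes.
Axiom (T2/T3): check pairwise unions and intersections of members of τ.
Counterexample for (T2): {34} ∪ {32, 35} = {32, 34, 35} ∉ τ. Therefore τ is NOT a topology.


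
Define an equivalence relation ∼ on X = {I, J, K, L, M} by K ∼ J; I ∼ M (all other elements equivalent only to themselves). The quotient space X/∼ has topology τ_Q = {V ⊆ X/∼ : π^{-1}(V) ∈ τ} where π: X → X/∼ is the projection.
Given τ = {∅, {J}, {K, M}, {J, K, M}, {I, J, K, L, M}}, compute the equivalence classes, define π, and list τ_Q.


X/∼ = {[I=M], [J=K], [L]}; |τ_Q| = 2.

Equivalence classes: [I=M], [J=K], [L].
Quotient map π: X → X/∼ sends I ↦ [I=M], J ↦ [J=K], K ↦ [J=K], L ↦ [L], M ↦ [I=M].
For each subset V ⊆ X/∼, compute π^{-1}(V) ⊆ X and check whether π^{-1}(V) ∈ τ. V is open in τ_Q iff π^{-1}(V) ∈ τ.
  V = {}: π^{-1}(V) = ∅ ∈ τ ✓.
  V = {[I=M]}: π^{-1}(V) = {I, M} ∉ τ ✗.
  V = {[J=K]}: π^{-1}(V) = {J, K} ∉ τ ✗.
  V = {[I=M], [J=K]}: π^{-1}(V) = {I, J, K, M} ∉ τ ✗.
  V = {[L]}: π^{-1}(V) = {L} ∉ τ ✗.
  V = {[I=M], [L]}: π^{-1}(V) = {I, L, M} ∉ τ ✗.
  V = {[J=K], [L]}: π^{-1}(V) = {J, K, L} ∉ τ ✗.
  V = {[I=M], [J=K], [L]}: π^{-1}(V) = {I, J, K, L, M} ∈ τ ✓.
Open sets in the quotient: τ_Q = {{}, {[I=M], [J=K], [L]}} (2 elements).


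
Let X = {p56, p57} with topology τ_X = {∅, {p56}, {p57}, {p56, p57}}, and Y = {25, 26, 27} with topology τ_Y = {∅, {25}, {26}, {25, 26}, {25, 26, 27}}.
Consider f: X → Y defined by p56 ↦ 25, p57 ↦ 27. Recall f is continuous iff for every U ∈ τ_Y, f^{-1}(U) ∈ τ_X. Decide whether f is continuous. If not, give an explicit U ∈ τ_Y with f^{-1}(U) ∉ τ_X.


f IS continuous.

Compute f^{-1}(U) for each U ∈ τ_Y:
  U = ∅: f^{-1}(U) = ∅ ∈ τ_X ✓.
  U = {25}: f^{-1}(U) = {p56} ∈ τ_X ✓.
  U = {26}: f^{-1}(U) = ∅ ∈ τ_X ✓.
  U = {25, 26}: f^{-1}(U) = {p56} ∈ τ_X ✓.
  U = {25, 26, 27}: f^{-1}(U) = {p56, p57} ∈ τ_X ✓.
Every preimage lies in τ_X, so f IS continuous.


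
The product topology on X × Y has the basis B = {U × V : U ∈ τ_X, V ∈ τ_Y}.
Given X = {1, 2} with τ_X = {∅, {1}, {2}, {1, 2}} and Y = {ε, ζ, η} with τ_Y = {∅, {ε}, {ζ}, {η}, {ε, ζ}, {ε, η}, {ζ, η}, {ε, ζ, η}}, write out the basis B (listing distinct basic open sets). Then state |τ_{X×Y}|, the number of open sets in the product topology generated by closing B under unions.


Basis B = {∅ × ∅, {1} × {ε}, {1} × {ζ}, {1} × {η}, {2} × {ε}, {2} × {ζ}, {2} × {η}, {1} × {ε, ζ}, {1} × {ε, η}, {1, 2} × {ε}, {1} × {ζ, η}, {1, 2} × {ζ}, {1, 2} × {η}, {2} × {ε, ζ}, {2} × {ε, η}, {2} × {ζ, η}, {1} × {ε, ζ, η}, {2} × {ε, ζ, η}, {1, 2} × {ε, ζ}, {1, 2} × {ε, η}, {1, 2} × {ζ, η}, {1, 2} × {ε, ζ, η}}; |τ_{X×Y}| = 64.

Enumerate products U × V with U ∈ τ_X, V ∈ τ_Y (deduplicated):
  ∅ × ∅ = {} (∅)
  {1} × {ε} = {(1,ε)}
  {1} × {ζ} = {(1,ζ)}
  {1} × {η} = {(1,η)}
  {2} × {ε} = {(2,ε)}
  {2} × {ζ} = {(2,ζ)}
  {2} × {η} = {(2,η)}
  {1} × {ε, ζ} = {(1,ε), (1,ζ)}
  {1} × {ε, η} = {(1,ε), (1,η)}
  {1, 2} × {ε} = {(1,ε), (2,ε)}
  {1} × {ζ, η} = {(1,ζ), (1,η)}
  {1, 2} × {ζ} = {(1,ζ), (2,ζ)}
  {1, 2} × {η} = {(1,η), (2,η)}
  {2} × {ε, ζ} = {(2,ε), (2,ζ)}
  {2} × {ε, η} = {(2,ε), (2,η)}
  {2} × {ζ, η} = {(2,ζ), (2,η)}
  {1} × {ε, ζ, η} = {(1,ε), (1,ζ), (1,η)}
  {2} × {ε, ζ, η} = {(2,ε), (2,ζ), (2,η)}
  {1, 2} × {ε, ζ} = {(1,ε), (1,ζ), (2,ε), (2,ζ)}
  {1, 2} × {ε, η} = {(1,ε), (1,η), (2,ε), (2,η)}
  {1, 2} × {ζ, η} = {(1,ζ), (1,η), (2,ζ), (2,η)}
  {1, 2} × {ε, ζ, η} = {(1,ε), (1,ζ), (1,η), (2,ε), (2,ζ), (2,η)}
These 22 distinct sets form the basis B.
Close under arbitrary unions to get τ_{X×Y}; counting gives |τ_{X×Y}| = 64.


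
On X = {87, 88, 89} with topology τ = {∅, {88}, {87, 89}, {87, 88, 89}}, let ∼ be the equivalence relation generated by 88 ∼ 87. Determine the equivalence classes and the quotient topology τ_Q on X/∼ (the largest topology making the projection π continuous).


X/∼ = {[87=88], [89]}; |τ_Q| = 2.

Equivalence classes: [87=88], [89].
Quotient map π: X → X/∼ sends 87 ↦ [87=88], 88 ↦ [87=88], 89 ↦ [89].
For each subset V ⊆ X/∼, compute π^{-1}(V) ⊆ X and check whether π^{-1}(V) ∈ τ. V is open in τ_Q iff π^{-1}(V) ∈ τ.
  V = {}: π^{-1}(V) = ∅ ∈ τ ✓.
  V = {[87=88]}: π^{-1}(V) = {87, 88} ∉ τ ✗.
  V = {[89]}: π^{-1}(V) = {89} ∉ τ ✗.
  V = {[87=88], [89]}: π^{-1}(V) = {87, 88, 89} ∈ τ ✓.
Open sets in the quotient: τ_Q = {{}, {[87=88], [89]}} (2 elements).


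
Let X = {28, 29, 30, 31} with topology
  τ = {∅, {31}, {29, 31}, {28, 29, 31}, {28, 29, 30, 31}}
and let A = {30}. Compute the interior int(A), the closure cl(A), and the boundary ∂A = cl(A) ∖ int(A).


int(A) = ∅, cl(A) = {30}, ∂A = {30}.

Closed sets in (X, τ) are complements of opens:
  closed(X, τ) = {∅, {30}, {28, 30}, {28, 29, 30}, {28, 29, 30, 31}}.
int(A) = ⋃ {U ∈ τ : U ⊆ A}. Opens contained in A: ∅.
Taking the union of these: int(A) = ∅.
cl(A) = ⋂ {C closed : A ⊆ C}. Closed sets containing A: {30}, {28, 30}, {28, 29, 30}, {28, 29, 30, 31}.
Intersecting these: cl(A) = {30}.
∂A = cl(A) ∖ int(A) = {30} ∖ ∅ = {30}.


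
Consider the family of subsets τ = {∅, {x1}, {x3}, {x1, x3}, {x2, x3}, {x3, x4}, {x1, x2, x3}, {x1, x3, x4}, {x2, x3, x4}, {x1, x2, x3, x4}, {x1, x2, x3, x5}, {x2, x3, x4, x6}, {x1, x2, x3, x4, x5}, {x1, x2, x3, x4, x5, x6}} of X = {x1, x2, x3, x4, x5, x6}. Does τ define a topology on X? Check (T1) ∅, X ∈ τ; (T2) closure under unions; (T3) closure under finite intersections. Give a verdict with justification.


τ is NOT a topology on X.

Axiom (T1): ∅ ∈ τ? Yes; X ∈ τ? Yes.
Axiom (T2/T3): check pairwise unions and intersections of members of τ.
Counterexample for (T2): {x1} ∪ {x2, x3, x4, x6} = {x1, x2, x3, x4, x6} ∉ τ. Therefore τ is NOT a topology.


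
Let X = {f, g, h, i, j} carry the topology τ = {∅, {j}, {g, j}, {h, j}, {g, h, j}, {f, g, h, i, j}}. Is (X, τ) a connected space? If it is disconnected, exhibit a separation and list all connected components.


(X, τ) is connected.

Find clopen sets (U ∈ τ with X ∖ U ∈ τ):
  U = ∅, X ∖ U = {f, g, h, i, j} — both open, so U is clopen.
  U = {f, g, h, i, j}, X ∖ U = ∅ — both open, so U is clopen.
Only trivial clopens (∅ and X) exist, so (X, τ) is connected.
Compute connected components by grouping points that agree on all clopens:
  component: {f, g, h, i, j}


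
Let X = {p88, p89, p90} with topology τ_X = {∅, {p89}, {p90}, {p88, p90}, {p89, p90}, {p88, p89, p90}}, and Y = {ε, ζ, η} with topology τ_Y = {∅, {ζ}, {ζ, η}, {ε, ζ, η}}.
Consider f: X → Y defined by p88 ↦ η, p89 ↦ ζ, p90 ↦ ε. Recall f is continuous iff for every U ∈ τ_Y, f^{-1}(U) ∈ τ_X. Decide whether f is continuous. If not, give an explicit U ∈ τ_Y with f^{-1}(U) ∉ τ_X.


f is NOT continuous.

Compute f^{-1}(U) for each U ∈ τ_Y:
  U = ∅: f^{-1}(U) = ∅ ∈ τ_X ✓.
  U = {ζ}: f^{-1}(U) = {p89} ∈ τ_X ✓.
  U = {ζ, η}: f^{-1}(U) = {p88, p89} ∉ τ_X ✗.
  U = {ε, ζ, η}: f^{-1}(U) = {p88, p89, p90} ∈ τ_X ✓.
Found U = {ζ, η} with f^{-1}(U) = {p88, p89} not in τ_X. Therefore f is NOT continuous.


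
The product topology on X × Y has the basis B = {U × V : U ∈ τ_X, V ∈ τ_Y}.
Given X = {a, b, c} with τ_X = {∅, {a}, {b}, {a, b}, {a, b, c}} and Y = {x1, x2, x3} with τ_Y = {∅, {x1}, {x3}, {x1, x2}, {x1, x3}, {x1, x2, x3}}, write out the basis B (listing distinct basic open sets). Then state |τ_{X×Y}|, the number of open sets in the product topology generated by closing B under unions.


Basis B = {∅ × ∅, {a} × {x1}, {a} × {x3}, {b} × {x1}, {b} × {x3}, {a} × {x1, x2}, {a} × {x1, x3}, {a, b} × {x1}, {a, b} × {x3}, {b} × {x1, x2}, {b} × {x1, x3}, {a} × {x1, x2, x3}, {a, b, c} × {x1}, {a, b, c} × {x3}, {b} × {x1, x2, x3}, {a, b} × {x1, x2}, {a, b} × {x1, x3}, {a, b} × {x1, x2, x3}, {a, b, c} × {x1, x2}, {a, b, c} × {x1, x3}, {a, b, c} × {x1, x2, x3}}; |τ_{X×Y}| = 70.

Enumerate products U × V with U ∈ τ_X, V ∈ τ_Y (deduplicated):
  ∅ × ∅ = {} (∅)
  {a} × {x1} = {(a,x1)}
  {a} × {x3} = {(a,x3)}
  {b} × {x1} = {(b,x1)}
  {b} × {x3} = {(b,x3)}
  {a} × {x1, x2} = {(a,x1), (a,x2)}
  {a} × {x1, x3} = {(a,x1), (a,x3)}
  {a, b} × {x1} = {(a,x1), (b,x1)}
  {a, b} × {x3} = {(a,x3), (b,x3)}
  {b} × {x1, x2} = {(b,x1), (b,x2)}
  {b} × {x1, x3} = {(b,x1), (b,x3)}
  {a} × {x1, x2, x3} = {(a,x1), (a,x2), (a,x3)}
  {a, b, c} × {x1} = {(a,x1), (b,x1), (c,x1)}
  {a, b, c} × {x3} = {(a,x3), (b,x3), (c,x3)}
  {b} × {x1, x2, x3} = {(b,x1), (b,x2), (b,x3)}
  {a, b} × {x1, x2} = {(a,x1), (a,x2), (b,x1), (b,x2)}
  {a, b} × {x1, x3} = {(a,x1), (a,x3), (b,x1), (b,x3)}
  {a, b} × {x1, x2, x3} = {(a,x1), (a,x2), (a,x3), (b,x1), (b,x2), (b,x3)}
  {a, b, c} × {x1, x2} = {(a,x1), (a,x2), (b,x1), (b,x2), (c,x1), (c,x2)}
  {a, b, c} × {x1, x3} = {(a,x1), (a,x3), (b,x1), (b,x3), (c,x1), (c,x3)}
  {a, b, c} × {x1, x2, x3} = {(a,x1), (a,x2), (a,x3), (b,x1), (b,x2), (b,x3), (c,x1), (c,x2), (c,x3)}
These 21 distinct sets form the basis B.
Close under arbitrary unions to get τ_{X×Y}; counting gives |τ_{X×Y}| = 70.


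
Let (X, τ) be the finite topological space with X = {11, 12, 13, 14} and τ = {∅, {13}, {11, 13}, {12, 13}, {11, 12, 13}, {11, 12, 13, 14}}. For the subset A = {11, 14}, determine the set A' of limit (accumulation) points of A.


A' = {14}

For each x ∈ X, list the open sets U ∈ τ with x ∈ U, then check whether U ∩ (A ∖ {x}) ≠ ∅ for every such U.
  x = 11: open {11, 13} ∋ x has {11, 13} ∩ (A ∖ {11}) = ∅, so x is NOT a limit point.
  x = 12: open {12, 13} ∋ x has {12, 13} ∩ (A ∖ {12}) = ∅, so x is NOT a limit point.
  x = 13: open {13} ∋ x has {13} ∩ (A ∖ {13}) = ∅, so x is NOT a limit point.
  x = 14: opens ∋ x are {11, 12, 13, 14}; each meets A ∖ {14}, so x IS a limit point.
Collecting: A' = {14}.


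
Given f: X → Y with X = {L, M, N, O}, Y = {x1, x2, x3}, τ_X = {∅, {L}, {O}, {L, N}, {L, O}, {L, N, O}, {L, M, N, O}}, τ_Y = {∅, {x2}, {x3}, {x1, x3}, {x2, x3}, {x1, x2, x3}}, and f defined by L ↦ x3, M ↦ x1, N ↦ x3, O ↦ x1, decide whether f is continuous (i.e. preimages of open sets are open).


f IS continuous.

Compute f^{-1}(U) for each U ∈ τ_Y:
  U = ∅: f^{-1}(U) = ∅ ∈ τ_X ✓.
  U = {x2}: f^{-1}(U) = ∅ ∈ τ_X ✓.
  U = {x3}: f^{-1}(U) = {L, N} ∈ τ_X ✓.
  U = {x1, x3}: f^{-1}(U) = {L, M, N, O} ∈ τ_X ✓.
  U = {x2, x3}: f^{-1}(U) = {L, N} ∈ τ_X ✓.
  U = {x1, x2, x3}: f^{-1}(U) = {L, M, N, O} ∈ τ_X ✓.
Every preimage lies in τ_X, so f IS continuous.


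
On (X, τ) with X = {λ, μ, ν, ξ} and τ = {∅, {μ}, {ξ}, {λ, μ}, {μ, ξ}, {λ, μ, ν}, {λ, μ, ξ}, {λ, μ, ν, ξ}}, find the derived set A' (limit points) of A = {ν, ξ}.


A' = ∅

For each x ∈ X, list the open sets U ∈ τ with x ∈ U, then check whether U ∩ (A ∖ {x}) ≠ ∅ for every such U.
  x = λ: open {λ, μ} ∋ x has {λ, μ} ∩ (A ∖ {λ}) = ∅, so x is NOT a limit point.
  x = μ: open {μ} ∋ x has {μ} ∩ (A ∖ {μ}) = ∅, so x is NOT a limit point.
  x = ν: open {λ, μ, ν} ∋ x has {λ, μ, ν} ∩ (A ∖ {ν}) = ∅, so x is NOT a limit point.
  x = ξ: open {ξ} ∋ x has {ξ} ∩ (A ∖ {ξ}) = ∅, so x is NOT a limit point.
Collecting: A' = ∅.


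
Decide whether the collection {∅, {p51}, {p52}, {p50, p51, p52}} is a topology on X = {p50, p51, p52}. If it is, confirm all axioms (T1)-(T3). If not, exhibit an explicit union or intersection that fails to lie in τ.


τ is NOT a topology on X.

Axiom (T1): ∅ ∈ τ? Yes; X ∈ τ? Yes.
Axiom (T2/T3): check pairwise unions and intersections of members of τ.
Counterexample for (T2): {p51} ∪ {p52} = {p51, p52} ∉ τ. Therefore τ is NOT a topology.


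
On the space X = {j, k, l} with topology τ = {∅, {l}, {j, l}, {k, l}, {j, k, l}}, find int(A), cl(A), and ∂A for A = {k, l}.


int(A) = {k, l}, cl(A) = {j, k, l}, ∂A = {j}.

Closed sets in (X, τ) are complements of opens:
  closed(X, τ) = {∅, {j}, {k}, {j, k}, {j, k, l}}.
int(A) = ⋃ {U ∈ τ : U ⊆ A}. Opens contained in A: ∅, {l}, {k, l}.
Taking the union of these: int(A) = {k, l}.
cl(A) = ⋂ {C closed : A ⊆ C}. Closed sets containing A: {j, k, l}.
Intersecting these: cl(A) = {j, k, l}.
∂A = cl(A) ∖ int(A) = {j, k, l} ∖ {k, l} = {j}.


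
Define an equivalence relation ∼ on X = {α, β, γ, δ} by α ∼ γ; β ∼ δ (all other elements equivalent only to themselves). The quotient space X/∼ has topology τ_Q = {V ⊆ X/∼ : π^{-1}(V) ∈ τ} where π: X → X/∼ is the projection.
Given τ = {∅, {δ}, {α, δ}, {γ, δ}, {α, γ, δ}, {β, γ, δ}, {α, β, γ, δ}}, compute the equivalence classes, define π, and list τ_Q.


X/∼ = {[α=γ], [β=δ]}; |τ_Q| = 2.

Equivalence classes: [α=γ], [β=δ].
Quotient map π: X → X/∼ sends α ↦ [α=γ], β ↦ [β=δ], γ ↦ [α=γ], δ ↦ [β=δ].
For each subset V ⊆ X/∼, compute π^{-1}(V) ⊆ X and check whether π^{-1}(V) ∈ τ. V is open in τ_Q iff π^{-1}(V) ∈ τ.
  V = {}: π^{-1}(V) = ∅ ∈ τ ✓.
  V = {[α=γ]}: π^{-1}(V) = {α, γ} ∉ τ ✗.
  V = {[β=δ]}: π^{-1}(V) = {β, δ} ∉ τ ✗.
  V = {[α=γ], [β=δ]}: π^{-1}(V) = {α, β, γ, δ} ∈ τ ✓.
Open sets in the quotient: τ_Q = {{}, {[α=γ], [β=δ]}} (2 elements).


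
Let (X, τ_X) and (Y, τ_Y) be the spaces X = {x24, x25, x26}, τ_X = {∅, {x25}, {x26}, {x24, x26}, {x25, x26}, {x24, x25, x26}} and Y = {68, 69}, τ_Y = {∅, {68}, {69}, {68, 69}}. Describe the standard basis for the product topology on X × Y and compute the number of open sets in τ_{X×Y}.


Basis B = {∅ × ∅, {x25} × {68}, {x25} × {69}, {x26} × {68}, {x26} × {69}, {x24, x26} × {68}, {x24, x26} × {69}, {x25} × {68, 69}, {x25, x26} × {68}, {x25, x26} × {69}, {x26} × {68, 69}, {x24, x25, x26} × {68}, {x24, x25, x26} × {69}, {x24, x26} × {68, 69}, {x25, x26} × {68, 69}, {x24, x25, x26} × {68, 69}}; |τ_{X×Y}| = 36.

Enumerate products U × V with U ∈ τ_X, V ∈ τ_Y (deduplicated):
  ∅ × ∅ = {} (∅)
  {x25} × {68} = {(x25,68)}
  {x25} × {69} = {(x25,69)}
  {x26} × {68} = {(x26,68)}
  {x26} × {69} = {(x26,69)}
  {x24, x26} × {68} = {(x24,68), (x26,68)}
  {x24, x26} × {69} = {(x24,69), (x26,69)}
  {x25} × {68, 69} = {(x25,68), (x25,69)}
  {x25, x26} × {68} = {(x25,68), (x26,68)}
  {x25, x26} × {69} = {(x25,69), (x26,69)}
  {x26} × {68, 69} = {(x26,68), (x26,69)}
  {x24, x25, x26} × {68} = {(x24,68), (x25,68), (x26,68)}
  {x24, x25, x26} × {69} = {(x24,69), (x25,69), (x26,69)}
  {x24, x26} × {68, 69} = {(x24,68), (x24,69), (x26,68), (x26,69)}
  {x25, x26} × {68, 69} = {(x25,68), (x25,69), (x26,68), (x26,69)}
  {x24, x25, x26} × {68, 69} = {(x24,68), (x24,69), (x25,68), (x25,69), (x26,68), (x26,69)}
These 16 distinct sets form the basis B.
Close under arbitrary unions to get τ_{X×Y}; counting gives |τ_{X×Y}| = 36.


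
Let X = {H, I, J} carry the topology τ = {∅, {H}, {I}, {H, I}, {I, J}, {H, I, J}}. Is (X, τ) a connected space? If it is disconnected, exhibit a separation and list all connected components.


(X, τ) is disconnected; components = [{H}, {I, J}].

Find clopen sets (U ∈ τ with X ∖ U ∈ τ):
  U = ∅, X ∖ U = {H, I, J} — both open, so U is clopen.
  U = {H}, X ∖ U = {I, J} — both open, so U is clopen.
  U = {I, J}, X ∖ U = {H} — both open, so U is clopen.
  U = {H, I, J}, X ∖ U = ∅ — both open, so U is clopen.
Nontrivial clopen(s) exist: e.g. {I, J}. So (X, τ) is disconnected.
Compute connected components by grouping points that agree on all clopens:
  component: {H}
  component: {I, J}


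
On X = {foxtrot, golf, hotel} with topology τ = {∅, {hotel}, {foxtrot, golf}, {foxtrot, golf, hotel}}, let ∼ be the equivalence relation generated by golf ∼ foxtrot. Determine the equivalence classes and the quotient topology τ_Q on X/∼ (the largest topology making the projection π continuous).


X/∼ = {[foxtrot=golf], [hotel]}; |τ_Q| = 4.

Equivalence classes: [foxtrot=golf], [hotel].
Quotient map π: X → X/∼ sends foxtrot ↦ [foxtrot=golf], golf ↦ [foxtrot=golf], hotel ↦ [hotel].
For each subset V ⊆ X/∼, compute π^{-1}(V) ⊆ X and check whether π^{-1}(V) ∈ τ. V is open in τ_Q iff π^{-1}(V) ∈ τ.
  V = {}: π^{-1}(V) = ∅ ∈ τ ✓.
  V = {[foxtrot=golf]}: π^{-1}(V) = {foxtrot, golf} ∈ τ ✓.
  V = {[hotel]}: π^{-1}(V) = {hotel} ∈ τ ✓.
  V = {[foxtrot=golf], [hotel]}: π^{-1}(V) = {foxtrot, golf, hotel} ∈ τ ✓.
Open sets in the quotient: τ_Q = {{}, {[foxtrot=golf]}, {[hotel]}, {[foxtrot=golf], [hotel]}} (4 elements).


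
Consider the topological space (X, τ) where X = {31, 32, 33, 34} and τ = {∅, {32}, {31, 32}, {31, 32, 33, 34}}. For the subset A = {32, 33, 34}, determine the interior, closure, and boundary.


int(A) = {32}, cl(A) = {31, 32, 33, 34}, ∂A = {31, 33, 34}.

Closed sets in (X, τ) are complements of opens:
  closed(X, τ) = {∅, {33, 34}, {31, 33, 34}, {31, 32, 33, 34}}.
int(A) = ⋃ {U ∈ τ : U ⊆ A}. Opens contained in A: ∅, {32}.
Taking the union of these: int(A) = {32}.
cl(A) = ⋂ {C closed : A ⊆ C}. Closed sets containing A: {31, 32, 33, 34}.
Intersecting these: cl(A) = {31, 32, 33, 34}.
∂A = cl(A) ∖ int(A) = {31, 32, 33, 34} ∖ {32} = {31, 33, 34}.


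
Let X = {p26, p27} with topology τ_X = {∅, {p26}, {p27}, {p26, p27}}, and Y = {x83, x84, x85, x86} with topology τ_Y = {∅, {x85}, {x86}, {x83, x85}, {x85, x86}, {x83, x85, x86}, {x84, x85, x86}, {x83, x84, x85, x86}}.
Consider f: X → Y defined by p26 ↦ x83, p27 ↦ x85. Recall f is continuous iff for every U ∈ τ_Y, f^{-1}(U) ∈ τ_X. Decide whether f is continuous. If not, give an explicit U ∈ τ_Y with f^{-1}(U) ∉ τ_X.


f IS continuous.

Compute f^{-1}(U) for each U ∈ τ_Y:
  U = ∅: f^{-1}(U) = ∅ ∈ τ_X ✓.
  U = {x85}: f^{-1}(U) = {p27} ∈ τ_X ✓.
  U = {x86}: f^{-1}(U) = ∅ ∈ τ_X ✓.
  U = {x83, x85}: f^{-1}(U) = {p26, p27} ∈ τ_X ✓.
  U = {x85, x86}: f^{-1}(U) = {p27} ∈ τ_X ✓.
  U = {x83, x85, x86}: f^{-1}(U) = {p26, p27} ∈ τ_X ✓.
  U = {x84, x85, x86}: f^{-1}(U) = {p27} ∈ τ_X ✓.
  U = {x83, x84, x85, x86}: f^{-1}(U) = {p26, p27} ∈ τ_X ✓.
Every preimage lies in τ_X, so f IS continuous.


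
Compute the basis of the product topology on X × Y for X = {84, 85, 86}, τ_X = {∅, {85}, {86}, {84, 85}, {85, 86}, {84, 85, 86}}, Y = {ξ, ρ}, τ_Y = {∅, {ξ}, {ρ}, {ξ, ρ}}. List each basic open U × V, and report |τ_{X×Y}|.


Basis B = {∅ × ∅, {85} × {ξ}, {85} × {ρ}, {86} × {ξ}, {86} × {ρ}, {84, 85} × {ξ}, {84, 85} × {ρ}, {85} × {ξ, ρ}, {85, 86} × {ξ}, {85, 86} × {ρ}, {86} × {ξ, ρ}, {84, 85, 86} × {ξ}, {84, 85, 86} × {ρ}, {84, 85} × {ξ, ρ}, {85, 86} × {ξ, ρ}, {84, 85, 86} × {ξ, ρ}}; |τ_{X×Y}| = 36.

Enumerate products U × V with U ∈ τ_X, V ∈ τ_Y (deduplicated):
  ∅ × ∅ = {} (∅)
  {85} × {ξ} = {(85,ξ)}
  {85} × {ρ} = {(85,ρ)}
  {86} × {ξ} = {(86,ξ)}
  {86} × {ρ} = {(86,ρ)}
  {84, 85} × {ξ} = {(84,ξ), (85,ξ)}
  {84, 85} × {ρ} = {(84,ρ), (85,ρ)}
  {85} × {ξ, ρ} = {(85,ξ), (85,ρ)}
  {85, 86} × {ξ} = {(85,ξ), (86,ξ)}
  {85, 86} × {ρ} = {(85,ρ), (86,ρ)}
  {86} × {ξ, ρ} = {(86,ξ), (86,ρ)}
  {84, 85, 86} × {ξ} = {(84,ξ), (85,ξ), (86,ξ)}
  {84, 85, 86} × {ρ} = {(84,ρ), (85,ρ), (86,ρ)}
  {84, 85} × {ξ, ρ} = {(84,ξ), (84,ρ), (85,ξ), (85,ρ)}
  {85, 86} × {ξ, ρ} = {(85,ξ), (85,ρ), (86,ξ), (86,ρ)}
  {84, 85, 86} × {ξ, ρ} = {(84,ξ), (84,ρ), (85,ξ), (85,ρ), (86,ξ), (86,ρ)}
These 16 distinct sets form the basis B.
Close under arbitrary unions to get τ_{X×Y}; counting gives |τ_{X×Y}| = 36.


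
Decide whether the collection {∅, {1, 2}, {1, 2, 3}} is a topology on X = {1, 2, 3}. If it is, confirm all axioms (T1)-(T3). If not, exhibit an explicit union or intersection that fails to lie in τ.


τ IS a topology on X.

Axiom (T1): ∅ ∈ τ? Yes; X ∈ τ? Yes.
Axiom (T2/T3): check pairwise unions and intersections of members of τ.
All pairwise intersections and unions checked — each lies in τ. Therefore τ satisfies (T1), (T2), (T3): it IS a topology on X.


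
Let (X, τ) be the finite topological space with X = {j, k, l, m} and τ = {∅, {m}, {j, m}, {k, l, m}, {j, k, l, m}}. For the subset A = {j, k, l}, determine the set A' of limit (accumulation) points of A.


A' = {k, l}

For each x ∈ X, list the open sets U ∈ τ with x ∈ U, then check whether U ∩ (A ∖ {x}) ≠ ∅ for every such U.
  x = j: open {j, m} ∋ x has {j, m} ∩ (A ∖ {j}) = ∅, so x is NOT a limit point.
  x = k: opens ∋ x are {k, l, m}, {j, k, l, m}; each meets A ∖ {k}, so x IS a limit point.
  x = l: opens ∋ x are {k, l, m}, {j, k, l, m}; each meets A ∖ {l}, so x IS a limit point.
  x = m: open {m} ∋ x has {m} ∩ (A ∖ {m}) = ∅, so x is NOT a limit point.
Collecting: A' = {k, l}.
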